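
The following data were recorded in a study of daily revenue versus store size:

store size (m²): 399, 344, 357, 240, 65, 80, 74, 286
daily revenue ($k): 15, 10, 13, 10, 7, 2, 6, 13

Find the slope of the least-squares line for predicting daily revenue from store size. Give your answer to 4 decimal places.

0.0275

n = 8, Σx = 1845, Σy = 76, Σxy = 21243, Σx² = 560483
Sxx = Σx² − (Σx)²/n = 560483 − 425503.125 = 134979.875
Sxy = Σxy − (Σx)(Σy)/n = 21243 − 17527.5 = 3715.5
b = Sxy/Sxx = 3715.5/134979.875 = 0.027526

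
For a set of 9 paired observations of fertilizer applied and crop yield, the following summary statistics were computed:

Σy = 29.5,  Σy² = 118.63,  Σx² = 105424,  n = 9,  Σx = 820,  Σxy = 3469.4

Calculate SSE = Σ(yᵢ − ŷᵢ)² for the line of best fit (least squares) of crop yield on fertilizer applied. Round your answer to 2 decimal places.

Sxx = Σx² − (Σx)²/n = 105424 − 74711.111111 = 30712.888889
Sxy = Σxy − (Σx)(Σy)/n = 3469.4 − 2687.777778 = 781.622222
Syy = Σy² − (Σy)²/n = 118.63 − 96.694444 = 21.935556
b = Sxy/Sxx = 781.622222/30712.888889 = 0.025449
SSE = Syy − b·Sxy = 21.935556 − 0.025449·781.622222 = 2.043799

2.04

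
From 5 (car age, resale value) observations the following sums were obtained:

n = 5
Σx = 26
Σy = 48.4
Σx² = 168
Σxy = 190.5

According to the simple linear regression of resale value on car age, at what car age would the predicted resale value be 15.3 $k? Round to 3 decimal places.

Sxx = Σx² − (Σx)²/n = 168 − 135.2 = 32.8
Sxy = Σxy − (Σx)(Σy)/n = 190.5 − 251.68 = -61.18
b = Sxy/Sxx = -61.18/32.8 = -1.865244
a = ȳ − b·x̄ = 9.68 − (-1.865244)·5.2 = 19.379268
Set a + b·x = 15.3: x = (15.3 − 19.379268) / (-1.865244) = 2.186989

2.187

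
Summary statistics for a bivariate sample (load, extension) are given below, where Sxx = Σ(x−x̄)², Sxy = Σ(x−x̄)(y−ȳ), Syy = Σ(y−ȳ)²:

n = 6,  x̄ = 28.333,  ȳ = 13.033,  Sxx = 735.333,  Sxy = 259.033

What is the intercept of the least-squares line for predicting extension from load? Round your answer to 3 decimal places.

3.052

b = Sxy/Sxx = 259.033/735.333 = 0.352266
a = ȳ − b·x̄ = 13.033 − 0.352266·28.333 = 3.052240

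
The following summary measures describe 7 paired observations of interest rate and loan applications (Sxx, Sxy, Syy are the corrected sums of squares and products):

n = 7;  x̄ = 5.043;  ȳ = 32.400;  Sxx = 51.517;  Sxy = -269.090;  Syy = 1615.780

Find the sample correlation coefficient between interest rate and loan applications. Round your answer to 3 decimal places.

r = Sxy/√(Sxx·Syy) = -269.09/√(83240.13826) = -269.09/288.513671 = -0.932677

-0.933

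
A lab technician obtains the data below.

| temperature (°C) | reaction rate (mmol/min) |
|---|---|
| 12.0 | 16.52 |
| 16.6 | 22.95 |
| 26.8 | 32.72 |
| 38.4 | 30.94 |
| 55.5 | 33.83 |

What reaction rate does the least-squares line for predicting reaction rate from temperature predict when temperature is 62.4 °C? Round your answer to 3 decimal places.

n = 5, Σx = 149.3, Σy = 136.96, Σxy = 4521.767, Σx² = 5692.61
Sxx = Σx² − (Σx)²/n = 5692.61 − 4458.098 = 1234.512
Sxy = Σxy − (Σx)(Σy)/n = 4521.767 − 4089.6256 = 432.1414
b = Sxy/Sxx = 432.1414/1234.512 = 0.350050
a = ȳ − b·x̄ = 27.392 − 0.350050·29.86 = 16.939496
ŷ(62.4) = a + b·62.4 = 16.939496 + 0.350050·62.4 = 38.782640

38.783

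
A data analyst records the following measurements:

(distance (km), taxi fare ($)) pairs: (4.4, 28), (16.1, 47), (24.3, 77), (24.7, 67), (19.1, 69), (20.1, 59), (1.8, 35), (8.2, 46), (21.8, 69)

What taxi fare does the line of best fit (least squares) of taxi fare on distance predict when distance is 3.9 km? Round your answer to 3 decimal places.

n = 9, Σx = 140.5, Σy = 497, Σxy = 8854.1, Σx² = 2793.69
Sxx = Σx² − (Σx)²/n = 2793.69 − 2193.361111 = 600.328889
Sxy = Σxy − (Σx)(Σy)/n = 8854.1 − 7758.722222 = 1095.377778
b = Sxy/Sxx = 1095.377778/600.328889 = 1.824629
a = ȳ − b·x̄ = 55.222222 − 1.824629·15.611111 = 26.737729
ŷ(3.9) = a + b·3.9 = 26.737729 + 1.824629·3.9 = 33.853784

33.854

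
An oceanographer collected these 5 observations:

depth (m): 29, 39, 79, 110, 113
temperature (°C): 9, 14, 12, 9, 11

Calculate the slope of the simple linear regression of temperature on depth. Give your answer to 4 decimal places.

-0.0135

n = 5, Σx = 370, Σy = 55, Σxy = 3988, Σx² = 33472
Sxx = Σx² − (Σx)²/n = 33472 − 27380 = 6092
Sxy = Σxy − (Σx)(Σy)/n = 3988 − 4070 = -82
b = Sxy/Sxx = -82/6092 = -0.013460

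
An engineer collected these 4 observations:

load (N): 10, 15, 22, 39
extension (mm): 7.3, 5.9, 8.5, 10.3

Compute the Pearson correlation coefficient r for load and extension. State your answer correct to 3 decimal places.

n = 4, Σx = 86, Σy = 32, Σxy = 750.2, Σx² = 2330, Σy² = 266.44
Sxx = Σx² − (Σx)²/n = 2330 − 1849 = 481
Sxy = Σxy − (Σx)(Σy)/n = 750.2 − 688 = 62.2
Syy = Σy² − (Σy)²/n = 266.44 − 256 = 10.44
r = Sxy/√(Sxx·Syy) = 62.2/√(5021.64) = 62.2/70.863531 = 0.877743

0.878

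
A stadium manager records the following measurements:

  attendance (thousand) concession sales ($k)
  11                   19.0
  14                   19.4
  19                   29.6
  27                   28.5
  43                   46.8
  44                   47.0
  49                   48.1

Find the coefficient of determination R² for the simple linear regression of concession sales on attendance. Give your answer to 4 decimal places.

n = 7, Σx = 207, Σy = 238.4, Σxy = 8249.8, Σx² = 7593, Σy² = 9138.62
Sxx = Σx² − (Σx)²/n = 7593 − 6121.285714 = 1471.714286
Sxy = Σxy − (Σx)(Σy)/n = 8249.8 − 7049.828571 = 1199.971429
Syy = Σy² − (Σy)²/n = 9138.62 − 8119.222857 = 1019.397143
R² = Sxy²/(Sxx·Syy) = (1199.971429)²/(1471.714286·1019.397143) = 0.959787

0.9598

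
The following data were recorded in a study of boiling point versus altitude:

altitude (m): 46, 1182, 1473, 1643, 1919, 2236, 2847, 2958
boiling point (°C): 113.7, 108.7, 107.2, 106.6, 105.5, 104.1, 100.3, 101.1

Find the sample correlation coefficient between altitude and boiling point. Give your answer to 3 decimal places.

n = 8, Σx = 14304, Σy = 847.2, Σxy = 1486593, Σx² = 31805848, Σy² = 89847.14
Sxx = Σx² − (Σx)²/n = 31805848 − 25575552 = 6230296
Sxy = Σxy − (Σx)(Σy)/n = 1486593 − 1514793.6 = -28200.6
Syy = Σy² − (Σy)²/n = 89847.14 − 89718.48 = 128.66
r = Sxy/√(Sxx·Syy) = -28200.6/√(801589883.36) = -28200.6/28312.362730 = -0.996053

-0.996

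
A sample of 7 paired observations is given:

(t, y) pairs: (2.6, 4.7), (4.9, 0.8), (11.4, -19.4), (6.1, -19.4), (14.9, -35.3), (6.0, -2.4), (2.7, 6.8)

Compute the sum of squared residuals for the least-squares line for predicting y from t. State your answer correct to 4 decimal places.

215.3446

n = 7, Σx = 48.6, Σy = -64.2, Σxy = -845.37, Σx² = 463.24, Σy² = 2073.54
Sxx = Σx² − (Σx)²/n = 463.24 − 337.422857 = 125.817143
Sxy = Σxy − (Σx)(Σy)/n = -845.37 − (-445.731429) = -399.638571
Syy = Σy² − (Σy)²/n = 2073.54 − 588.805714 = 1484.734286
b = Sxy/Sxx = -399.638571/125.817143 = -3.176344
SSE = Syy − b·Sxy = 1484.734286 − (-3.176344)·(-399.638571) = 215.344565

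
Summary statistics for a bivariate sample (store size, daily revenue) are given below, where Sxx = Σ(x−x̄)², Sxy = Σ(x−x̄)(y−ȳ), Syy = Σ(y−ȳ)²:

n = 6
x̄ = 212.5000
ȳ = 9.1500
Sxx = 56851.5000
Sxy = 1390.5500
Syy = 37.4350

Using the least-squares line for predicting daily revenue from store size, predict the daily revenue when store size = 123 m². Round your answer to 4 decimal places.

b = Sxy/Sxx = 1390.55/56851.5 = 0.024459
a = ȳ − b·x̄ = 9.15 − 0.024459·212.5 = 3.952391
ŷ(123) = a + b·123 = 3.952391 + 0.024459·123 = 6.960889

6.9609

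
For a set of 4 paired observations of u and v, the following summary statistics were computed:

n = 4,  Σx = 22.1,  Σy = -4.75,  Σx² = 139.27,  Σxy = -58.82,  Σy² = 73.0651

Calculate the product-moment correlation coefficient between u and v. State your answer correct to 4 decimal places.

Sxx = Σx² − (Σx)²/n = 139.27 − 122.1025 = 17.1675
Sxy = Σxy − (Σx)(Σy)/n = -58.82 − (-26.24375) = -32.57625
Syy = Σy² − (Σy)²/n = 73.0651 − 5.640625 = 67.424475
r = Sxy/√(Sxx·Syy) = -32.57625/√(1157.509675) = -32.57625/34.022194 = -0.957500

-0.9575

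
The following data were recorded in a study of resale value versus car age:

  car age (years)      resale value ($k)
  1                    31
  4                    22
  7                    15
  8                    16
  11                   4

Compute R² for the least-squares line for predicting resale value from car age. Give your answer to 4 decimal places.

0.9680

n = 5, Σx = 31, Σy = 88, Σxy = 396, Σx² = 251, Σy² = 1942
Sxx = Σx² − (Σx)²/n = 251 − 192.2 = 58.8
Sxy = Σxy − (Σx)(Σy)/n = 396 − 545.6 = -149.6
Syy = Σy² − (Σy)²/n = 1942 − 1548.8 = 393.2
R² = Sxy²/(Sxx·Syy) = (-149.6)²/(58.8·393.2) = 0.967993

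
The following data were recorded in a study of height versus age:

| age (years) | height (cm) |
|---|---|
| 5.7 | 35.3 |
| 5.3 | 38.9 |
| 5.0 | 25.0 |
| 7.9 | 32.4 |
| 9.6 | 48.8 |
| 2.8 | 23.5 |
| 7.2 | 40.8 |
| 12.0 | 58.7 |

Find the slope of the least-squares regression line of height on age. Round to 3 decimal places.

n = 8, Σx = 55.5, Σy = 303.4, Σxy = 2320.78, Σx² = 443.83
Sxx = Σx² − (Σx)²/n = 443.83 − 385.03125 = 58.79875
Sxy = Σxy − (Σx)(Σy)/n = 2320.78 − 2104.8375 = 215.9425
b = Sxy/Sxx = 215.9425/58.79875 = 3.672570

3.673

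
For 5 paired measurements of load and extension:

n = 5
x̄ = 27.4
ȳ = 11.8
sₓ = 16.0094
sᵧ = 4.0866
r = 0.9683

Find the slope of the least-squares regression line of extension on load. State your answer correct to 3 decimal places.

b = r · sᵧ/sₓ = 0.9683 · 4.0866/16.0094 = 0.247171

0.247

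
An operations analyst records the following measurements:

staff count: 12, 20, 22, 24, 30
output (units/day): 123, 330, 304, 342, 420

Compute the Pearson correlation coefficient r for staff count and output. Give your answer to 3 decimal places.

n = 5, Σx = 108, Σy = 1519, Σxy = 35572, Σx² = 2504, Σy² = 509809
Sxx = Σx² − (Σx)²/n = 2504 − 2332.8 = 171.2
Sxy = Σxy − (Σx)(Σy)/n = 35572 − 32810.4 = 2761.6
Syy = Σy² − (Σy)²/n = 509809 − 461472.2 = 48336.8
r = Sxy/√(Sxx·Syy) = 2761.6/√(8275260.16) = 2761.6/2876.675192 = 0.959997

0.960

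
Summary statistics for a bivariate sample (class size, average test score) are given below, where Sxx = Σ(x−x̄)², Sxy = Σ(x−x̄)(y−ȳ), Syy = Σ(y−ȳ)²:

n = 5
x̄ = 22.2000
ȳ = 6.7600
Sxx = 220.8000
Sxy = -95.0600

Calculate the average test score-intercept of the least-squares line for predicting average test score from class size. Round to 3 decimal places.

b = Sxy/Sxx = -95.06/220.8 = -0.430525
a = ȳ − b·x̄ = 6.76 − (-0.430525)·22.2 = 16.317663

16.318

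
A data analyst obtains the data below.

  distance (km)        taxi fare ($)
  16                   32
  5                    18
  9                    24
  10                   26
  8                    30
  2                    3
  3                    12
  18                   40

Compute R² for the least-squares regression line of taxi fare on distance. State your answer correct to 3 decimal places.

0.846

n = 8, Σx = 71, Σy = 185, Σxy = 2080, Σx² = 863, Σy² = 5253
Sxx = Σx² − (Σx)²/n = 863 − 630.125 = 232.875
Sxy = Σxy − (Σx)(Σy)/n = 2080 − 1641.875 = 438.125
Syy = Σy² − (Σy)²/n = 5253 − 4278.125 = 974.875
R² = Sxy²/(Sxx·Syy) = (438.125)²/(232.875·974.875) = 0.845521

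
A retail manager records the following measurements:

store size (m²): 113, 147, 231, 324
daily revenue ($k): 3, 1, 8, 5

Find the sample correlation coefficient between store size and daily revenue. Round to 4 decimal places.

0.5805

n = 4, Σx = 815, Σy = 17, Σxy = 3954, Σx² = 192715, Σy² = 99
Sxx = Σx² − (Σx)²/n = 192715 − 166056.25 = 26658.75
Sxy = Σxy − (Σx)(Σy)/n = 3954 − 3463.75 = 490.25
Syy = Σy² − (Σy)²/n = 99 − 72.25 = 26.75
r = Sxy/√(Sxx·Syy) = 490.25/√(713121.5625) = 490.25/844.465252 = 0.580545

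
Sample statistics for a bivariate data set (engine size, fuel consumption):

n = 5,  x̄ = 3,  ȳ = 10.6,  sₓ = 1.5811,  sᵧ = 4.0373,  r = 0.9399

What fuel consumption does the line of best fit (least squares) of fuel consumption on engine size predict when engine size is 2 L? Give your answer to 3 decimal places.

8.200

b = r · sᵧ/sₓ = 0.9399 · 4.0373/1.5811 = 2.400012
a = ȳ − b·x̄ = 10.6 − 2.400012·3 = 3.399965
ŷ(2) = a + b·2 = 3.399965 + 2.400012·2 = 8.199988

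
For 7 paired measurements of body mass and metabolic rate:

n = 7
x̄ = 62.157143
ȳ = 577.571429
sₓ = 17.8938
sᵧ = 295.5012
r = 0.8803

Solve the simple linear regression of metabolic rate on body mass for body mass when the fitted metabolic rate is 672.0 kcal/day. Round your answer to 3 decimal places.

68.653

b = r · sᵧ/sₓ = 0.8803 · 295.5012/17.8938 = 14.537421
a = ȳ − b·x̄ = 577.571429 − 14.537421·62.157143 = -326.033136
Set a + b·x = 672.0: x = (672.0 − (-326.033136)) / 14.537421 = 68.652695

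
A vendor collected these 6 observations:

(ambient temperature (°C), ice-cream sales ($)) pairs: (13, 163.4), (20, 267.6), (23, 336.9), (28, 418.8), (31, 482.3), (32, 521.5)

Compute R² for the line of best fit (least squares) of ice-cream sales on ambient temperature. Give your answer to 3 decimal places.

n = 6, Σx = 147, Σy = 2190.5, Σxy = 58590.6, Σx² = 3867, Σy² = 891779.91
Sxx = Σx² − (Σx)²/n = 3867 − 3601.5 = 265.5
Sxy = Σxy − (Σx)(Σy)/n = 58590.6 − 53667.25 = 4923.35
Syy = Σy² − (Σy)²/n = 891779.91 − 799715.041667 = 92064.868333
R² = Sxy²/(Sxx·Syy) = (4923.35)²/(265.5·92064.868333) = 0.991660

0.992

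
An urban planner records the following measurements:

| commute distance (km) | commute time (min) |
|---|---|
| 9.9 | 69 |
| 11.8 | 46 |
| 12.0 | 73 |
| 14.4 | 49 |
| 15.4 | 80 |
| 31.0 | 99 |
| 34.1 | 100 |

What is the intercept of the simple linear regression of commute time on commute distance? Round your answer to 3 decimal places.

41.202

n = 7, Σx = 128.6, Σy = 516, Σxy = 10518.5, Σx² = 2949.58
Sxx = Σx² − (Σx)²/n = 2949.58 − 2362.565714 = 587.014286
Sxy = Σxy − (Σx)(Σy)/n = 10518.5 − 9479.657143 = 1038.842857
b = Sxy/Sxx = 1038.842857/587.014286 = 1.769706
a = ȳ − b·x̄ = 73.714286 − 1.769706·18.371429 = 41.202254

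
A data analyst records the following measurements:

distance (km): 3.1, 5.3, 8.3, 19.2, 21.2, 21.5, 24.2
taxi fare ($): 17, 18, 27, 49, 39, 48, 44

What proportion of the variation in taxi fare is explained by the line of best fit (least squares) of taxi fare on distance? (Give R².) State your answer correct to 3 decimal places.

0.885

n = 7, Σx = 102.8, Σy = 242, Σxy = 4236.6, Σx² = 1972.56, Σy² = 9504
Sxx = Σx² − (Σx)²/n = 1972.56 − 1509.691429 = 462.868571
Sxy = Σxy − (Σx)(Σy)/n = 4236.6 − 3553.942857 = 682.657143
Syy = Σy² − (Σy)²/n = 9504 − 8366.285714 = 1137.714286
R² = Sxy²/(Sxx·Syy) = (682.657143)²/(462.868571·1137.714286) = 0.884941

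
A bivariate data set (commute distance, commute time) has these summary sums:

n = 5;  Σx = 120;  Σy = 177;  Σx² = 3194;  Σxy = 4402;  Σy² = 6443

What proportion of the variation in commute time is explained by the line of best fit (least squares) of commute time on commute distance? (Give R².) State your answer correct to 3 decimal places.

Sxx = Σx² − (Σx)²/n = 3194 − 2880 = 314
Sxy = Σxy − (Σx)(Σy)/n = 4402 − 4248 = 154
Syy = Σy² − (Σy)²/n = 6443 − 6265.8 = 177.2
R² = Sxy²/(Sxx·Syy) = (154)²/(314·177.2) = 0.426234

0.426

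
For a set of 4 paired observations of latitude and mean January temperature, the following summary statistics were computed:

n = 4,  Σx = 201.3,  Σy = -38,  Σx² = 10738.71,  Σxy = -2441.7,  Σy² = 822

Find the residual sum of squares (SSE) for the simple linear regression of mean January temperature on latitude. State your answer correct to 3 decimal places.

0.344

Sxx = Σx² − (Σx)²/n = 10738.71 − 10130.4225 = 608.2875
Sxy = Σxy − (Σx)(Σy)/n = -2441.7 − (-1912.35) = -529.35
Syy = Σy² − (Σy)²/n = 822 − 361 = 461
b = Sxy/Sxx = -529.35/608.2875 = -0.870230
SSE = Syy − b·Sxy = 461 − (-0.870230)·(-529.35) = 0.343777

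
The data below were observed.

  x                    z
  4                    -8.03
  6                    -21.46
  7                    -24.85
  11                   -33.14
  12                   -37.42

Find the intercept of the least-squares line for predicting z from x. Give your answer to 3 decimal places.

n = 5, Σx = 40, Σy = -124.9, Σxy = -1148.41, Σx² = 366
Sxx = Σx² − (Σx)²/n = 366 − 320 = 46
Sxy = Σxy − (Σx)(Σy)/n = -1148.41 − (-999.2) = -149.21
b = Sxy/Sxx = -149.21/46 = -3.243696
a = ȳ − b·x̄ = -24.98 − (-3.243696)·8 = 0.969565

0.970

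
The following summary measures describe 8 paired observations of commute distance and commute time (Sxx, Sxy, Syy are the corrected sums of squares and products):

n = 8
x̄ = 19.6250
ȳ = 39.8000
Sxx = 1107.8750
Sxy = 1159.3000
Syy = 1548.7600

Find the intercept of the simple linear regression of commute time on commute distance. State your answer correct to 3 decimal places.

19.264

b = Sxy/Sxx = 1159.3/1107.875 = 1.046418
a = ȳ − b·x̄ = 39.8 − 1.046418·19.625 = 19.264053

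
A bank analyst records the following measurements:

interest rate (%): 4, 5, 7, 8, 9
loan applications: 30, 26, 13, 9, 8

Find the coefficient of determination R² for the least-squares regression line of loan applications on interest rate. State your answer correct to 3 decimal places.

n = 5, Σx = 33, Σy = 86, Σxy = 485, Σx² = 235, Σy² = 1890
Sxx = Σx² − (Σx)²/n = 235 − 217.8 = 17.2
Sxy = Σxy − (Σx)(Σy)/n = 485 − 567.6 = -82.6
Syy = Σy² − (Σy)²/n = 1890 − 1479.2 = 410.8
R² = Sxy²/(Sxx·Syy) = (-82.6)²/(17.2·410.8) = 0.965609

0.966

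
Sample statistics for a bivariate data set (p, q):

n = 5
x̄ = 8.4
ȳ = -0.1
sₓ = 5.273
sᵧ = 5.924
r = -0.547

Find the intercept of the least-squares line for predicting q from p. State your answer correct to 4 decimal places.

b = r · sᵧ/sₓ = -0.547 · 5.924/5.273 = -0.614532
a = ȳ − b·x̄ = -0.1 − (-0.614532)·8.4 = 5.062070

5.0621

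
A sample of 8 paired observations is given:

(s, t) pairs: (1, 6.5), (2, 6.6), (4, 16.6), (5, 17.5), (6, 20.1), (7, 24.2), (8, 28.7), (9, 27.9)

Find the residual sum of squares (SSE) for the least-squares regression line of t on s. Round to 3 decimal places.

n = 8, Σx = 42, Σy = 148.1, Σxy = 944.3, Σx² = 276, Σy² = 3259.37
Sxx = Σx² − (Σx)²/n = 276 − 220.5 = 55.5
Sxy = Σxy − (Σx)(Σy)/n = 944.3 − 777.525 = 166.775
Syy = Σy² − (Σy)²/n = 3259.37 − 2741.70125 = 517.66875
b = Sxy/Sxx = 166.775/55.5 = 3.004955
SSE = Syy − b·Sxy = 517.66875 − 3.004955·166.775 = 16.517387

16.517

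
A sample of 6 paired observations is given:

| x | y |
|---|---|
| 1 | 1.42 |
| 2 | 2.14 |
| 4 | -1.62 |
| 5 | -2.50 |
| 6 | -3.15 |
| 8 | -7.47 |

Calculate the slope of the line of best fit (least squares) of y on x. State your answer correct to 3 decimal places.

n = 6, Σx = 26, Σy = -11.18, Σxy = -91.94, Σx² = 146
Sxx = Σx² − (Σx)²/n = 146 − 112.666667 = 33.333333
Sxy = Σxy − (Σx)(Σy)/n = -91.94 − (-48.446667) = -43.493333
b = Sxy/Sxx = -43.493333/33.333333 = -1.3048

-1.305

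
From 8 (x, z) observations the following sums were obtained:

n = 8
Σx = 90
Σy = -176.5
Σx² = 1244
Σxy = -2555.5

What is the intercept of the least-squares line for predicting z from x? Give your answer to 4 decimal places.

Sxx = Σx² − (Σx)²/n = 1244 − 1012.5 = 231.5
Sxy = Σxy − (Σx)(Σy)/n = -2555.5 − (-1985.625) = -569.875
b = Sxy/Sxx = -569.875/231.5 = -2.461663
a = ȳ − b·x̄ = -22.0625 − (-2.461663)·11.25 = 5.631210

5.6312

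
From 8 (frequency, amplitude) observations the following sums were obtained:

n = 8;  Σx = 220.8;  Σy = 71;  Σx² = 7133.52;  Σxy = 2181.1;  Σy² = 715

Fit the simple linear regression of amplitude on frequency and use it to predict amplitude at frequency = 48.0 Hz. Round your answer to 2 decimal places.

Sxx = Σx² − (Σx)²/n = 7133.52 − 6094.08 = 1039.44
Sxy = Σxy − (Σx)(Σy)/n = 2181.1 − 1959.6 = 221.5
b = Sxy/Sxx = 221.5/1039.44 = 0.213096
a = ȳ − b·x̄ = 8.875 − 0.213096·27.6 = 2.993564
ŷ(48.0) = a + b·48.0 = 2.993564 + 0.213096·48 = 13.222148

13.22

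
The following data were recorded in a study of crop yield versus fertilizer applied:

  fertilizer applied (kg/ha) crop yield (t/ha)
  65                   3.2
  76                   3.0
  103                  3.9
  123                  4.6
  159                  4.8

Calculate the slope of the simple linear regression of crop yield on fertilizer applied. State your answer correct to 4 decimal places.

n = 5, Σx = 526, Σy = 19.5, Σxy = 2166.7, Σx² = 61020
Sxx = Σx² − (Σx)²/n = 61020 − 55335.2 = 5684.8
Sxy = Σxy − (Σx)(Σy)/n = 2166.7 − 2051.4 = 115.3
b = Sxy/Sxx = 115.3/5684.8 = 0.020282

0.0203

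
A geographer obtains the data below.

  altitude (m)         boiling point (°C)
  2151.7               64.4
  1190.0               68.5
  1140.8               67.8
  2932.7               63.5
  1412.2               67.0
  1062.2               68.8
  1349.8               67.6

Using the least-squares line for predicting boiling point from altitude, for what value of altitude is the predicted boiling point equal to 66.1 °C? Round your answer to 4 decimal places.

n = 7, Σx = 11239.4, Σy = 467.6, Σxy = 742600.41, Σx² = 20892604.54
Sxx = Σx² − (Σx)²/n = 20892604.54 − 18046301.765714 = 2846302.774286
Sxy = Σxy − (Σx)(Σy)/n = 742600.41 − 750791.92 = -8191.51
b = Sxy/Sxx = -8191.51/2846302.774286 = -0.002878
a = ȳ − b·x̄ = 66.8 − (-0.002878)·1605.628571 = 71.420915
Set a + b·x = 66.1: x = (66.1 − 71.420915) / (-0.002878) = 1848.857468

1848.8575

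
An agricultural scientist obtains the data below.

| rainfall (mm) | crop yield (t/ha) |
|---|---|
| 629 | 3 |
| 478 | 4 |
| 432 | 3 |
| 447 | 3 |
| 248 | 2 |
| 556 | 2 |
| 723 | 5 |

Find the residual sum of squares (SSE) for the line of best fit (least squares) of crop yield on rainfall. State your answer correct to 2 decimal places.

4.15

n = 7, Σx = 3513, Σy = 22, Σxy = 11659, Σx² = 1903927, Σy² = 76
Sxx = Σx² − (Σx)²/n = 1903927 − 1763024.142857 = 140902.857143
Sxy = Σxy − (Σx)(Σy)/n = 11659 − 11040.857143 = 618.142857
Syy = Σy² − (Σy)²/n = 76 − 69.142857 = 6.857143
b = Sxy/Sxx = 618.142857/140902.857143 = 0.004387
SSE = Syy − b·Sxy = 6.857143 − 0.004387·618.142857 = 4.145341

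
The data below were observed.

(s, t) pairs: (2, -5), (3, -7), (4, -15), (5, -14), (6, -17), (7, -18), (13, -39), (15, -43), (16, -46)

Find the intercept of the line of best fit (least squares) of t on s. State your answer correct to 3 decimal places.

n = 9, Σx = 71, Σy = -204, Σxy = -2277, Σx² = 789
Sxx = Σx² − (Σx)²/n = 789 − 560.111111 = 228.888889
Sxy = Σxy − (Σx)(Σy)/n = -2277 − (-1609.333333) = -667.666667
b = Sxy/Sxx = -667.666667/228.888889 = -2.916990
a = ȳ − b·x̄ = -22.666667 − (-2.916990)·7.888889 = 0.345146

0.345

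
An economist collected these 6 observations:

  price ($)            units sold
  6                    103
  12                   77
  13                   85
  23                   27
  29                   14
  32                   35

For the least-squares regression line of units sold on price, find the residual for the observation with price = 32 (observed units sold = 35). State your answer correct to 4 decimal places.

n = 6, Σx = 115, Σy = 341, Σxy = 4794, Σx² = 2743
Sxx = Σx² − (Σx)²/n = 2743 − 2204.166667 = 538.833333
Sxy = Σxy − (Σx)(Σy)/n = 4794 − 6535.833333 = -1741.833333
b = Sxy/Sxx = -1741.833333/538.833333 = -3.232601
a = ȳ − b·x̄ = 56.833333 − (-3.232601)·19.166667 = 118.791525
ŷ(32) = 118.791525 + (-3.232601)·32 = 15.348283
residual = y − ŷ = 35 − 15.348283 = 19.651717

19.6517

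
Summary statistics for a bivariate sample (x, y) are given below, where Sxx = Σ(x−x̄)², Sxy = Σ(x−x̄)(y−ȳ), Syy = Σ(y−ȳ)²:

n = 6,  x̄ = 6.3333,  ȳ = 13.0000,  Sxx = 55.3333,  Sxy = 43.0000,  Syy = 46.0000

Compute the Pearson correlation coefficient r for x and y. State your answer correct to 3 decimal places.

r = Sxy/√(Sxx·Syy) = 43/√(2545.3318) = 43/50.451281 = 0.852307

0.852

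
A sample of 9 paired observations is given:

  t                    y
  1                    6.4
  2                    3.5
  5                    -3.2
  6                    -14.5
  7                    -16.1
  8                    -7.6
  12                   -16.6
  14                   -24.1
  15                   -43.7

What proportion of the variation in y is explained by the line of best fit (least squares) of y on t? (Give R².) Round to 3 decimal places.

0.824

n = 9, Σx = 70, Σy = -115.9, Σxy = -1455.2, Σx² = 744, Σy² = 3356.73
Sxx = Σx² − (Σx)²/n = 744 − 544.444444 = 199.555556
Sxy = Σxy − (Σx)(Σy)/n = -1455.2 − (-901.444444) = -553.755556
Syy = Σy² − (Σy)²/n = 3356.73 − 1492.534444 = 1864.195556
R² = Sxy²/(Sxx·Syy) = (-553.755556)²/(199.555556·1864.195556) = 0.824292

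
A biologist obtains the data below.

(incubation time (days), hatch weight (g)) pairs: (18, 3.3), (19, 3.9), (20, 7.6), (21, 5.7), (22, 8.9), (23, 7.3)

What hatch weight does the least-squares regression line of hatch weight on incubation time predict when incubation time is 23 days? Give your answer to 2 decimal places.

n = 6, Σx = 123, Σy = 36.7, Σxy = 768.9, Σx² = 2539
Sxx = Σx² − (Σx)²/n = 2539 − 2521.5 = 17.5
Sxy = Σxy − (Σx)(Σy)/n = 768.9 − 752.35 = 16.55
b = Sxy/Sxx = 16.55/17.5 = 0.945714
a = ȳ − b·x̄ = 6.116667 − 0.945714·20.5 = -13.270476
ŷ(23) = a + b·23 = -13.270476 + 0.945714·23 = 8.480952

8.48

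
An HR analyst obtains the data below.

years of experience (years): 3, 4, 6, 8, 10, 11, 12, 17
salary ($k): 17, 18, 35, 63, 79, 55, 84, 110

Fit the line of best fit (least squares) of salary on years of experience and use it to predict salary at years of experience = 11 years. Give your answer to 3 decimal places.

72.165

n = 8, Σx = 71, Σy = 461, Σxy = 5110, Σx² = 779
Sxx = Σx² − (Σx)²/n = 779 − 630.125 = 148.875
Sxy = Σxy − (Σx)(Σy)/n = 5110 − 4091.375 = 1018.625
b = Sxy/Sxx = 1018.625/148.875 = 6.842149
a = ȳ − b·x̄ = 57.625 − 6.842149·8.875 = -3.099076
ŷ(11) = a + b·11 = -3.099076 + 6.842149·11 = 72.164568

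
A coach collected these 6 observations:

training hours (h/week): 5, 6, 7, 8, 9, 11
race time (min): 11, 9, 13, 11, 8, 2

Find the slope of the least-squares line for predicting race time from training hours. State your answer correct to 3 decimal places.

n = 6, Σx = 46, Σy = 54, Σxy = 382, Σx² = 376
Sxx = Σx² − (Σx)²/n = 376 − 352.666667 = 23.333333
Sxy = Σxy − (Σx)(Σy)/n = 382 − 414 = -32
b = Sxy/Sxx = -32/23.333333 = -1.371429

-1.371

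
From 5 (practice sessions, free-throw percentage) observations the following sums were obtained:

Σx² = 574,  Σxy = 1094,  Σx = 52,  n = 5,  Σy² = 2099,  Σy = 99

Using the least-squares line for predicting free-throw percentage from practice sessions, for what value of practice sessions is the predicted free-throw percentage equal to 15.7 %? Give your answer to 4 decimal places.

Sxx = Σx² − (Σx)²/n = 574 − 540.8 = 33.2
Sxy = Σxy − (Σx)(Σy)/n = 1094 − 1029.6 = 64.4
b = Sxy/Sxx = 64.4/33.2 = 1.939759
a = ȳ − b·x̄ = 19.8 − 1.939759·10.4 = -0.373494
Set a + b·x = 15.7: x = (15.7 − (-0.373494)) / 1.939759 = 8.286335

8.2863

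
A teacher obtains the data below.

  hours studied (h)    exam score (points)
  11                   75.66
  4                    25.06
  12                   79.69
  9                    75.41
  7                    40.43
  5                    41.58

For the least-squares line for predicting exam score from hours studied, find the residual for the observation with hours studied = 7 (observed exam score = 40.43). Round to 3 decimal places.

-9.034

n = 6, Σx = 48, Σy = 337.83, Σxy = 3058.38, Σx² = 436
Sxx = Σx² − (Σx)²/n = 436 − 384 = 52
Sxy = Σxy − (Σx)(Σy)/n = 3058.38 − 2702.64 = 355.74
b = Sxy/Sxx = 355.74/52 = 6.841154
a = ȳ − b·x̄ = 56.305 − 6.841154·8 = 1.575769
ŷ(7) = 1.575769 + 6.841154·7 = 49.463846
residual = y − ŷ = 40.43 − 49.463846 = -9.033846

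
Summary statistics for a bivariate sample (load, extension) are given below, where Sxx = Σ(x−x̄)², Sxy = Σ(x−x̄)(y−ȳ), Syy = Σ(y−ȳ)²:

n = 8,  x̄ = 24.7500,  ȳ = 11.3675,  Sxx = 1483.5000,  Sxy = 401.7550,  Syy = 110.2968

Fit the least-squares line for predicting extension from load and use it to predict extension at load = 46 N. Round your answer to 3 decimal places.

b = Sxy/Sxx = 401.755/1483.5 = 0.270816
a = ȳ − b·x̄ = 11.3675 − 0.270816·24.75 = 4.664813
ŷ(46) = a + b·46 = 4.664813 + 0.270816·46 = 17.122332

17.122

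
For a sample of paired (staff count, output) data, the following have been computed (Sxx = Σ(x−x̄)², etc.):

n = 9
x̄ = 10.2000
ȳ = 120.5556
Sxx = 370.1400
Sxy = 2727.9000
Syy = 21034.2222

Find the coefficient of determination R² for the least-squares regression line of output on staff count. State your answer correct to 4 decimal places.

0.9558

R² = Sxy²/(Sxx·Syy) = (2727.9)²/(370.14·21034.2222) = 0.955794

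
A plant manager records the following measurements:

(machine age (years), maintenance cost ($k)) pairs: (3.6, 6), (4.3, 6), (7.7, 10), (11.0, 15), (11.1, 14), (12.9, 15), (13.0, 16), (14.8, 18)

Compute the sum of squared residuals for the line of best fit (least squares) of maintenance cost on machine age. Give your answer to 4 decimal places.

n = 8, Σx = 78.4, Σy = 100, Σxy = 1112.7, Σx² = 889.4, Σy² = 1398
Sxx = Σx² − (Σx)²/n = 889.4 − 768.32 = 121.08
Sxy = Σxy − (Σx)(Σy)/n = 1112.7 − 980 = 132.7
Syy = Σy² − (Σy)²/n = 1398 − 1250 = 148
b = Sxy/Sxx = 132.7/121.08 = 1.095970
SSE = Syy − b·Sxy = 148 − 1.095970·132.7 = 2.564833

2.5648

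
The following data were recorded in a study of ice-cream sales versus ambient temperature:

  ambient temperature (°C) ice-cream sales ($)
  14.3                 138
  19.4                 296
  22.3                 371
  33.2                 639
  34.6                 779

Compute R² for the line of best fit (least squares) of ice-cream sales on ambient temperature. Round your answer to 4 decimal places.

0.9816

n = 5, Σx = 123.8, Σy = 2223, Σxy = 64157.3, Σx² = 3377.54, Σy² = 1259463
Sxx = Σx² − (Σx)²/n = 3377.54 − 3065.288 = 312.252
Sxy = Σxy − (Σx)(Σy)/n = 64157.3 − 55041.48 = 9115.82
Syy = Σy² − (Σy)²/n = 1259463 − 988345.8 = 271117.2
R² = Sxy²/(Sxx·Syy) = (9115.82)²/(312.252·271117.2) = 0.981588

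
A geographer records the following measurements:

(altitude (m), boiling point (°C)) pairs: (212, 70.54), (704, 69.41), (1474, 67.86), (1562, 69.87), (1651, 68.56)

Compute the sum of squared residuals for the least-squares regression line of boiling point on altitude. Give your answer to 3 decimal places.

2.407

n = 5, Σx = 5603, Σy = 346.24, Σxy = 386174.26, Σx² = 7878881, Σy² = 23980.9098
Sxx = Σx² − (Σx)²/n = 7878881 − 6278721.8 = 1600159.2
Sxy = Σxy − (Σx)(Σy)/n = 386174.26 − 387996.544 = -1822.284
Syy = Σy² − (Σy)²/n = 23980.9098 − 23976.42752 = 4.48228
b = Sxy/Sxx = -1822.284/1600159.2 = -0.001139
SSE = Syy − b·Sxy = 4.48228 − (-0.001139)·(-1822.284) = 2.407037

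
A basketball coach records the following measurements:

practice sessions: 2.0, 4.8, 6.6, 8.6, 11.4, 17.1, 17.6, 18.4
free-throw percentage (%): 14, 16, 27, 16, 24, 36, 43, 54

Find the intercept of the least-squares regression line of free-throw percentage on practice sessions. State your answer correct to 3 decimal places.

6.608

n = 8, Σx = 86.5, Σy = 230, Σxy = 3060.2, Σx² = 1215.25
Sxx = Σx² − (Σx)²/n = 1215.25 − 935.28125 = 279.96875
Sxy = Σxy − (Σx)(Σy)/n = 3060.2 − 2486.875 = 573.325
b = Sxy/Sxx = 573.325/279.96875 = 2.047818
a = ȳ − b·x̄ = 28.75 − 2.047818·10.8125 = 6.607970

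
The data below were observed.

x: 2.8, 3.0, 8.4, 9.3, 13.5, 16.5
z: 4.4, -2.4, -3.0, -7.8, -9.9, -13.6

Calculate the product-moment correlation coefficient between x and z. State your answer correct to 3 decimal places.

-0.926

n = 6, Σx = 53.5, Σy = -32.3, Σxy = -450.67, Σx² = 628.39, Σy² = 377.93
Sxx = Σx² − (Σx)²/n = 628.39 − 477.041667 = 151.348333
Sxy = Σxy − (Σx)(Σy)/n = -450.67 − (-288.008333) = -162.661667
Syy = Σy² − (Σy)²/n = 377.93 − 173.881667 = 204.048333
r = Sxy/√(Sxx·Syy) = -162.661667/√(30882.375169) = -162.661667/175.733819 = -0.925614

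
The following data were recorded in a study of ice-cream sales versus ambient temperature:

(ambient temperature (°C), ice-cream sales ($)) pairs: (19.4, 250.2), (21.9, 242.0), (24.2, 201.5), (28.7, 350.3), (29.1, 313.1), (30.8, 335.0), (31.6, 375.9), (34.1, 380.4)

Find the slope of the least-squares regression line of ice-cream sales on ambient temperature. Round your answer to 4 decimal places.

11.4305

n = 8, Σx = 219.8, Σy = 2448.4, Σxy = 69362.88, Σx² = 6222.12
Sxx = Σx² − (Σx)²/n = 6222.12 − 6039.005 = 183.115
Sxy = Σxy − (Σx)(Σy)/n = 69362.88 − 67269.79 = 2093.09
b = Sxy/Sxx = 2093.09/183.115 = 11.430467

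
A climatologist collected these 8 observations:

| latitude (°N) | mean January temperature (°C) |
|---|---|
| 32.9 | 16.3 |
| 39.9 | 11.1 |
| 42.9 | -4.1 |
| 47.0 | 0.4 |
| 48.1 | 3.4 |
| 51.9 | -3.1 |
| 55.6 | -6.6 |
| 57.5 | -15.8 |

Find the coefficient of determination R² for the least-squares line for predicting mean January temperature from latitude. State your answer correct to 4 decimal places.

n = 8, Σx = 375.8, Σy = 1.6, Σxy = -450.74, Σx² = 18128.66, Σy² = 720.24
Sxx = Σx² − (Σx)²/n = 18128.66 − 17653.205 = 475.455
Sxy = Σxy − (Σx)(Σy)/n = -450.74 − 75.16 = -525.9
Syy = Σy² − (Σy)²/n = 720.24 − 0.32 = 719.92
R² = Sxy²/(Sxx·Syy) = (-525.9)²/(475.455·719.92) = 0.808002

0.8080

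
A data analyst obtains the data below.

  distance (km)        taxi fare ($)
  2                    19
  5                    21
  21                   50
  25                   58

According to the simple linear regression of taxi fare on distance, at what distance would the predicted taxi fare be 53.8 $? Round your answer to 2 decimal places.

n = 4, Σx = 53, Σy = 148, Σxy = 2643, Σx² = 1095
Sxx = Σx² − (Σx)²/n = 1095 − 702.25 = 392.75
Sxy = Σxy − (Σx)(Σy)/n = 2643 − 1961 = 682
b = Sxy/Sxx = 682/392.75 = 1.736474
a = ȳ − b·x̄ = 37 − 1.736474·13.25 = 13.991725
Set a + b·x = 53.8: x = (53.8 − 13.991725) / 1.736474 = 22.924780

22.92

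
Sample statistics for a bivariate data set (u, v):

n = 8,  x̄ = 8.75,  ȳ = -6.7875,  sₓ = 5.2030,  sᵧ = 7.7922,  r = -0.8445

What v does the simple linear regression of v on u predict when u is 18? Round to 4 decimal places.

-18.4865

b = r · sᵧ/sₓ = -0.8445 · 7.7922/5.203 = -1.264754
a = ȳ − b·x̄ = -6.7875 − (-1.264754)·8.75 = 4.279094
ŷ(18) = a + b·18 = 4.279094 + (-1.264754)·18 = -18.486471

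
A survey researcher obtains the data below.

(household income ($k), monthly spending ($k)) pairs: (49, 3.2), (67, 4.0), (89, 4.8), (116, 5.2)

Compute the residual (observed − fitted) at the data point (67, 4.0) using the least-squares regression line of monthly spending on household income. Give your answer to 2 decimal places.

n = 4, Σx = 321, Σy = 17.2, Σxy = 1455.2, Σx² = 28267
Sxx = Σx² − (Σx)²/n = 28267 − 25760.25 = 2506.75
Sxy = Σxy − (Σx)(Σy)/n = 1455.2 − 1380.3 = 74.9
b = Sxy/Sxx = 74.9/2506.75 = 0.029879
a = ȳ − b·x̄ = 4.3 − 0.029879·80.25 = 1.902184
ŷ(67) = 1.902184 + 0.029879·67 = 3.904099
residual = y − ŷ = 4.0 − 3.904099 = 0.095901

0.10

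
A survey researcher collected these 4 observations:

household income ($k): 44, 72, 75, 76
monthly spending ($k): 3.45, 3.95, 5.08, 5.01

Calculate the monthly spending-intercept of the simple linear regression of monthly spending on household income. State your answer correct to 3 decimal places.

n = 4, Σx = 267, Σy = 17.49, Σxy = 1197.96, Σx² = 18521
Sxx = Σx² − (Σx)²/n = 18521 − 17822.25 = 698.75
Sxy = Σxy − (Σx)(Σy)/n = 1197.96 − 1167.4575 = 30.5025
b = Sxy/Sxx = 30.5025/698.75 = 0.043653
a = ȳ − b·x̄ = 4.3725 − 0.043653·66.75 = 1.458665

1.459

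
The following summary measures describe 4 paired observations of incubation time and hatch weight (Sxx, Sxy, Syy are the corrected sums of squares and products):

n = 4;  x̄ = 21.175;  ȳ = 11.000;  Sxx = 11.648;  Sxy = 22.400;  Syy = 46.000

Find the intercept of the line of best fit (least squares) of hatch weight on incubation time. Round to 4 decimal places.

-29.7212

b = Sxy/Sxx = 22.4/11.648 = 1.923077
a = ȳ − b·x̄ = 11 − 1.923077·21.175 = -29.721154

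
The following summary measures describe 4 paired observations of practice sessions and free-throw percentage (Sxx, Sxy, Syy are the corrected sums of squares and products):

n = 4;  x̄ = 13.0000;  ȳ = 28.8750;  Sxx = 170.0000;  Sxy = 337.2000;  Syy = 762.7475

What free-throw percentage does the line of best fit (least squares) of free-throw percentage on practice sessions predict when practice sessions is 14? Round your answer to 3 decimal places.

b = Sxy/Sxx = 337.2/170 = 1.983529
a = ȳ − b·x̄ = 28.875 − 1.983529·13 = 3.089118
ŷ(14) = a + b·14 = 3.089118 + 1.983529·14 = 30.858529

30.859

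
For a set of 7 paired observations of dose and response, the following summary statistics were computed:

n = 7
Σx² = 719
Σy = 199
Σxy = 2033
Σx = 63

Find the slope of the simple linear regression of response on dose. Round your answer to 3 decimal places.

1.592

Sxx = Σx² − (Σx)²/n = 719 − 567 = 152
Sxy = Σxy − (Σx)(Σy)/n = 2033 − 1791 = 242
b = Sxy/Sxx = 242/152 = 1.592105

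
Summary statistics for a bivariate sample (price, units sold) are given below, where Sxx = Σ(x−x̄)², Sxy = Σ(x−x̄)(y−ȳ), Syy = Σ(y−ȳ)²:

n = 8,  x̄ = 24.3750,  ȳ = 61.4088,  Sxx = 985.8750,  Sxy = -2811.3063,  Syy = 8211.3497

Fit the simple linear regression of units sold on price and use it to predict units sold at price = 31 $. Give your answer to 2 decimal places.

42.52

b = Sxy/Sxx = -2811.3063/985.875 = -2.851585
a = ȳ − b·x̄ = 61.4088 − (-2.851585)·24.375 = 130.916183
ŷ(31) = a + b·31 = 130.916183 + (-2.851585)·31 = 42.517050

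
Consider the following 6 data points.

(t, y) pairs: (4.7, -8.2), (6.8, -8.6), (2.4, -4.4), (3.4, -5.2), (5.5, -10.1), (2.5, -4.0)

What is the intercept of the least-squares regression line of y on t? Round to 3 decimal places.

n = 6, Σx = 25.3, Σy = -40.5, Σxy = -190.81, Σx² = 122.15
Sxx = Σx² − (Σx)²/n = 122.15 − 106.681667 = 15.468333
Sxy = Σxy − (Σx)(Σy)/n = -190.81 − (-170.775) = -20.035
b = Sxy/Sxx = -20.035/15.468333 = -1.295227
a = ȳ − b·x̄ = -6.75 − (-1.295227)·4.216667 = -1.288460

-1.288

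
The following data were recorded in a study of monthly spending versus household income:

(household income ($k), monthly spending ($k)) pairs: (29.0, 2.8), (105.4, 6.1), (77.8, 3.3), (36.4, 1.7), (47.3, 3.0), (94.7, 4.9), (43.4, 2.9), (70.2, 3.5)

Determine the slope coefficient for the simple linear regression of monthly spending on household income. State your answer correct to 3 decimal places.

0.044

n = 8, Σx = 504.2, Σy = 28.2, Σxy = 2020.25, Σx² = 37344.94
Sxx = Σx² − (Σx)²/n = 37344.94 − 31777.205 = 5567.735
Sxy = Σxy − (Σx)(Σy)/n = 2020.25 − 1777.305 = 242.945
b = Sxy/Sxx = 242.945/5567.735 = 0.043634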